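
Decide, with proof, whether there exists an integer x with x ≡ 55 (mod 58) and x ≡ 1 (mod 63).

Since 58 and 63 share no common factor, CRT says the pair of congruences has a solution (unique mod 3654).
Any solution of the first congruence is x = 55 + 58t; substituting into the second, 58t ≡ 1 − 55 ≡ 9 (mod 63).
Note 58·25 = 1450 ≡ 1 (mod 63) (as 1450 − 1 = 23·63), so 58⁻¹ ≡ 25.
Therefore t ≡ 25·9 = 225 ≡ 36 (mod 63).
With t = 36: x = 55 + 58·36 = 2143.
Verify: 2143 = 36·58 + 55 and 2143 = 34·63 + 1. ✓

x = 2143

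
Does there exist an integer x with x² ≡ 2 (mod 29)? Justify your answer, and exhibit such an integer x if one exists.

29 is prime, so by Euler's criterion 2 is a square mod 29 iff 2^((29−1)/2) = 2^14 ≡ 1 (mod 29).
Squaring successively (mod 29): 2^2 = 4 ≡ 4; 2^4 ≡ 4² = 16 ≡ 16; 2^8 ≡ 16² = 256 ≡ 24.
Since 14 = 8 + 4 + 2, 2^14 ≡ 24 · 16 · 4; multiplying out mod 29: 24·16 = 384 ≡ 7, then 7·4 = 28 ≡ 28. Thus 2^14 ≡ 28 ≡ −1 (mod 29).
The value −1 means 2 is a non-residue modulo 29, so x² ≡ 2 (mod 29) is impossible.

There is no such integer.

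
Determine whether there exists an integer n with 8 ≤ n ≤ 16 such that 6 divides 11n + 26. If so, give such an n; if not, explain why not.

Try n = 8: 11·8 + 26 = 114 = 19·6, which is divisible by 6.

n = 8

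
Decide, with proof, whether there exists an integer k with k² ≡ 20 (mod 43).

No, no such integer exists.

43 is prime, so by Euler's criterion 20 is a square mod 43 iff 20^((43−1)/2) = 20^21 ≡ 1 (mod 43).
Squaring successively (mod 43): 20^2 = 400 ≡ 13; 20^4 ≡ 13² = 169 ≡ 40; 20^8 ≡ 40² = 1600 ≡ 9; 20^16 ≡ 9² = 81 ≡ 38.
Since 21 = 16 + 4 + 1, 20^21 ≡ 38 · 40 · 20; multiplying out mod 43: 38·40 = 1520 ≡ 15, then 15·20 = 300 ≡ 42. Thus 20^21 ≡ 42 ≡ −1 (mod 43).
By Euler's criterion 20 is a quadratic non-residue mod 43: no k satisfies k² ≡ 20 (mod 43).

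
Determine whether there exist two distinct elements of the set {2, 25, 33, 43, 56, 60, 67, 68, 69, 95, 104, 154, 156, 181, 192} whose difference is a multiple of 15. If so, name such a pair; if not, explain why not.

There is no such pair.

Reduce each element modulo 15: 2↦2, 25↦10, 33↦3, 43↦13, 56↦11, 60↦0, 67↦7, 68↦8, 69↦9, 95↦5, 104↦14, 154↦4, 156↦6, 181↦1, 192↦12.
No residue repeats among the 15 elements, so no pair has difference ≡ 0 (mod 15).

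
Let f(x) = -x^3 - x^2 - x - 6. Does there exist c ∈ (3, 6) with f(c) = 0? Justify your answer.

Evaluate at the endpoints: f(3) = -45, f(6) = -264 — same sign (negative).
f'(x) = -3x^2 - 2x - 1 has discriminant (-2)² − 4·(-3)·(-1) = -8 < 0, so f' has no real roots and is negative for every real x.
Hence f is strictly decreasing on ℝ, and in particular on [3, 6]. A strictly monotone function with same-sign endpoint values stays negative on the whole interval, so f has no zero in (3, 6).

f has no root in that interval.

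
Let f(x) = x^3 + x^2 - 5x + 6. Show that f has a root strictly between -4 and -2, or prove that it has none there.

Yes, f has a root in the interval.

f(-4) = -22 and f(-2) = 12, which have opposite signs.
f is continuous everywhere (it is a polynomial), in particular on [-4, -2].
By the Intermediate Value Theorem, f takes the value 0 somewhere in the open interval.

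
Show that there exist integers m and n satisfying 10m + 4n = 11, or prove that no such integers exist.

gcd(10, 4) = 2, so every integer of the form 10m + 4n is a multiple of 2.
But 11 is not a multiple of 2 (it leaves remainder 1).
Hence no integers m, n satisfy the equation.

No, no such integers exist.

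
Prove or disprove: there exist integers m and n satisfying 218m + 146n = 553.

No such integers exist.

Both 218 and 146 are divisible by gcd(218, 146) = 2, hence so is any combination 218m + 146n.
However 553 leaves remainder 1 on division by 2.
Therefore 218m + 146n = 553 has no solution in integers.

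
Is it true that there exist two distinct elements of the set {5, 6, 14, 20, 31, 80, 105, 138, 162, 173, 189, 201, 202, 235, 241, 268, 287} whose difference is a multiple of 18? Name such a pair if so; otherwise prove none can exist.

Two integers differ by a multiple of 18 exactly when they have the same residue mod 18. The residues are 5↦5, 6↦6, 14↦14, 20↦2, 31↦13, 80↦8, 105↦15, 138↦12, 162↦0, 173↦11, 189↦9, 201↦3, 202↦4, 235↦1, 241↦7, 268↦16, 287↦17.
No residue repeats among the 17 elements, so no pair has difference ≡ 0 (mod 18).

No such pair exists.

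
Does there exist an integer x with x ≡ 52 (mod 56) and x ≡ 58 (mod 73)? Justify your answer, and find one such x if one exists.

x = 1956

gcd(56, 73) = 1, so the Chinese Remainder Theorem guarantees exactly one residue class mod 4088 satisfying both.
Any solution of the first congruence is x = 52 + 56t; substituting into the second, 56t ≡ 58 − 52 ≡ 6 (mod 73).
Note 56·30 = 1680 ≡ 1 (mod 73) (as 1680 − 1 = 23·73), so 56⁻¹ ≡ 30.
Multiplying by 30: t ≡ 30·6 = 180 ≡ 34 (mod 73).
Taking t = 34 gives x = 52 + 56·34 = 1956.
Verify: 1956 = 34·56 + 52 and 1956 = 26·73 + 58. ✓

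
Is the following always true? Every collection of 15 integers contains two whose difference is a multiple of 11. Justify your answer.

Each integer lies in one of the 11 residue classes modulo 11.
Since 15 > 11, two of the 15 integers must share a residue class by the pigeonhole principle; call them a and b.
Equal remainders mean a − b ≡ 0 (mod 11), so 11 divides their difference.

Yes, this is always true.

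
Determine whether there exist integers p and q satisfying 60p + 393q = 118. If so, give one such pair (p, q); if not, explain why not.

Any value of 60p + 393q is a multiple of gcd(60, 393) = 3.
But 118 is not a multiple of 3 (it leaves remainder 1).
Hence no integers p, q satisfy the equation.

No such integers exist.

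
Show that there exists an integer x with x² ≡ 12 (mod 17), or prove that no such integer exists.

No, no such integer exists.

Squares mod 17 repeat after x = 8 (as (−x)² = x²); for x = 0..8 they are 0, 1, 4, 9, 16, 8, 2, 15, 13.
The set of squares mod 17 is therefore {0, 1, 2, 4, 8, 9, 13, 15, 16}, which does not contain 12.
Hence no integer x has x² ≡ 12 (mod 17).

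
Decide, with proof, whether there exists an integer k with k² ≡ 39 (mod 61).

Take k = 10. Then 10² = 100 = 1·61 + 39, so 10² ≡ 39 (mod 61).

k = 10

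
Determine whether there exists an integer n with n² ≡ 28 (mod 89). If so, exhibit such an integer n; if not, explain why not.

89 is prime, so by Euler's criterion 28 is a square mod 89 iff 28^((89−1)/2) = 28^44 ≡ 1 (mod 89).
Squaring successively (mod 89): 28^2 = 784 ≡ 72; 28^4 ≡ 72² = 5184 ≡ 22; 28^8 ≡ 22² = 484 ≡ 39; 28^16 ≡ 39² = 1521 ≡ 8; 28^32 ≡ 8² = 64 ≡ 64.
Since 44 = 32 + 8 + 4, 28^44 ≡ 64 · 39 · 22; multiplying out mod 89: 64·39 = 2496 ≡ 4, then 4·22 = 88 ≡ 88. Thus 28^44 ≡ 88 ≡ −1 (mod 89).
By Euler's criterion 28 is a quadratic non-residue mod 89: no n satisfies n² ≡ 28 (mod 89).

There is no such integer.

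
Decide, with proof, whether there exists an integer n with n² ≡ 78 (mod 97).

Apply Euler's criterion with the prime 97: 78 is a quadratic residue iff 78^48 ≡ 1 (mod 97), and a non-residue iff it is ≡ −1.
Squaring successively (mod 97): 78^2 = 6084 ≡ 70; 78^4 ≡ 70² = 4900 ≡ 50; 78^8 ≡ 50² = 2500 ≡ 75; 78^16 ≡ 75² = 5625 ≡ 96; 78^32 ≡ 96² = 9216 ≡ 1.
Since 48 = 32 + 16, 78^48 ≡ 1 · 96; multiplying out mod 97: 1·96 = 96 ≡ 96. Thus 78^48 ≡ 96 ≡ −1 (mod 97).
By Euler's criterion 78 is a quadratic non-residue mod 97: no n satisfies n² ≡ 78 (mod 97).

No, no such integer exists.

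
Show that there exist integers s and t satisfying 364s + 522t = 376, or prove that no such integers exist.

s = 67, t = -46

Since gcd(364, 522) = 2 and 376 = 2·188, Bézout's identity guarantees a solution.
Dividing through by 2 reduces the equation to 182s + 261t = 188.
Euclidean algorithm: 261 = 1·182 + 79, 182 = 2·79 + 24, 79 = 3·24 + 7, 24 = 3·7 + 3, 7 = 2·3 + 1, 3 = 3·1 + 0.
Unwinding: 1 = 7 − 2·3 = 7 − 2·(24 − 3·7) = −2·24 + 7·7 = −2·24 + 7·(79 − 3·24) = 7·79 − 23·24 = 7·79 − 23·(182 − 2·79) = −23·182 + 53·79 = −23·182 + 53·(261 − 1·182) = 53·261 − 76·182, i.e. 182·(-76) + 261·53 = 1.
Scaling by 188 gives the particular solution (s, t) = (-14288, 9964).
Adding 55·261 to s and subtracting 55·182 from t gives the tidier solution (67, -46).
Indeed 364·67 + 522·(-46) = 24388 − 24012 = 376.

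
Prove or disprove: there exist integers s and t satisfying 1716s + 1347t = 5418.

s = 168, t = -210

gcd(1716, 1347) = 3, and 3 divides 5418, so integer solutions exist.
Dividing through by 3 reduces the equation to 572s + 449t = 1806.
Euclidean algorithm: 572 = 1·449 + 123, 449 = 3·123 + 80, 123 = 1·80 + 43, 80 = 1·43 + 37, 43 = 1·37 + 6, 37 = 6·6 + 1, 6 = 6·1 + 0.
Back-substituting, 1 = 37 − 6·6 = 37 − 6·(43 − 1·37) = −6·43 + 7·37 = −6·43 + 7·(80 − 1·43) = 7·80 − 13·43 = 7·80 − 13·(123 − 1·80) = −13·123 + 20·80 = −13·123 + 20·(449 − 3·123) = 20·449 − 73·123 = 20·449 − 73·(572 − 1·449) = −73·572 + 93·449; that is, 572·(-73) + 449·93 = 1.
Scaling by 1806 gives the particular solution (s, t) = (-131838, 167958).
The general solution is s = -131838 + 449k, t = 167958 − 572k; taking k = 294 gives the smaller pair s = 168, t = -210.
Indeed 1716·168 + 1347·(-210) = 288288 − 282870 = 5418.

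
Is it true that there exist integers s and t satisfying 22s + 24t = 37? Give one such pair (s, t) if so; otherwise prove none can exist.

Both 22 and 24 are divisible by gcd(22, 24) = 2, hence so is any combination 22s + 24t.
However 37 leaves remainder 1 on division by 2.
Hence no integers s, t satisfy the equation.

No such integers exist.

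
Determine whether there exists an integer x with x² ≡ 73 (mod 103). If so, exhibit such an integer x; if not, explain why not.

Apply Euler's criterion with the prime 103: 73 is a quadratic residue iff 73^51 ≡ 1 (mod 103), and a non-residue iff it is ≡ −1.
Repeated squaring mod 103: 73^2 = 5329 ≡ 76; 73^4 ≡ 76² = 5776 ≡ 8; 73^8 ≡ 8² = 64 ≡ 64; 73^16 ≡ 64² = 4096 ≡ 79; 73^32 ≡ 79² = 6241 ≡ 61.
Since 51 = 32 + 16 + 2 + 1, 73^51 ≡ 61 · 79 · 76 · 73; multiplying out mod 103: 61·79 = 4819 ≡ 81, then 81·76 = 6156 ≡ 79, then 79·73 = 5767 ≡ 102. Thus 73^51 ≡ 102 ≡ −1 (mod 103).
The value −1 means 73 is a non-residue modulo 103, so x² ≡ 73 (mod 103) is impossible.

No, no such integer exists.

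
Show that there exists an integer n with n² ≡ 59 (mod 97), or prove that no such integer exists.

No such integer exists.

97 is prime, so by Euler's criterion 59 is a square mod 97 iff 59^((97−1)/2) = 59^48 ≡ 1 (mod 97).
Squaring successively (mod 97): 59^2 = 3481 ≡ 86; 59^4 ≡ 86² = 7396 ≡ 24; 59^8 ≡ 24² = 576 ≡ 91; 59^16 ≡ 91² = 8281 ≡ 36; 59^32 ≡ 36² = 1296 ≡ 35.
Since 48 = 32 + 16, 59^48 ≡ 35 · 36; multiplying out mod 97: 35·36 = 1260 ≡ 96. Thus 59^48 ≡ 96 ≡ −1 (mod 97).
The value −1 means 59 is a non-residue modulo 97, so n² ≡ 59 (mod 97) is impossible.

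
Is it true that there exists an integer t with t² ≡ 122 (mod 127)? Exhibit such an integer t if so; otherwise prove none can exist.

t = 73

Take t = 73. Then 73² = 5329 = 41·127 + 122, so 73² ≡ 122 (mod 127).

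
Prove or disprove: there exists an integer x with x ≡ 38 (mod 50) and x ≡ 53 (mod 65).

The moduli are not coprime: gcd(50, 65) = 5. Compatibility requires 5 ∣ (53 − 38) = 15, which holds, so solutions exist.
Put x = 38 + 50t, so we need 50t ≡ 15 (mod 65), equivalently (divide by 5) 10t ≡ 3 (mod 13).
Invert 10 mod 13 by the Euclidean algorithm: 13 = 1·10 + 3, 10 = 3·3 + 1, 3 = 3·1 + 0; back-substituting, 1 = 10 − 3·3 = 10 − 3·(13 − 1·10) = −3·13 + 4·10. Hence 10·4 ≡ 1, so 10⁻¹ ≡ 4 (mod 13).
Multiplying by 4: t ≡ 4·3 = 12 (mod 13).
Then x = 38 + 50·12 = 638.
Indeed 638 ≡ 38 (mod 50) and 638 ≡ 53 (mod 65).

x = 638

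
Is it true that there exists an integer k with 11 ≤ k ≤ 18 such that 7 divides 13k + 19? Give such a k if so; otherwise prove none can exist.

At k = 11 the value 162 is not a multiple of 7. Try k = 12: 13·12 + 19 = 175 = 25·7, which is divisible by 7.

k = 12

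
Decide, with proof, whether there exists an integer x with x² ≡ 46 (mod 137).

No, no such integer exists.

137 is prime, so by Euler's criterion 46 is a square mod 137 iff 46^((137−1)/2) = 46^68 ≡ 1 (mod 137).
Squaring successively (mod 137): 46^2 = 2116 ≡ 61; 46^4 ≡ 61² = 3721 ≡ 22; 46^8 ≡ 22² = 484 ≡ 73; 46^16 ≡ 73² = 5329 ≡ 123; 46^32 ≡ 123² = 15129 ≡ 59; 46^64 ≡ 59² = 3481 ≡ 56.
Since 68 = 64 + 4, 46^68 ≡ 56 · 22; multiplying out mod 137: 56·22 = 1232 ≡ 136. Thus 46^68 ≡ 136 ≡ −1 (mod 137).
By Euler's criterion 46 is a quadratic non-residue mod 137: no x satisfies x² ≡ 46 (mod 137).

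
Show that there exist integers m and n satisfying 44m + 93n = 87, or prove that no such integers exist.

m = 21, n = -9

Since gcd(44, 93) = 1, every integer is an integer combination of 44 and 93.
Dividing repeatedly: 93 = 2·44 + 5, 44 = 8·5 + 4, 5 = 1·4 + 1, 4 = 4·1 + 0.
Back-substituting, 1 = 5 − 1·4 = 5 − (44 − 8·5) = −44 + 9·5 = −44 + 9·(93 − 2·44) = 9·93 − 19·44; that is, 44·(-19) + 93·9 = 1.
Scaling by 87 gives the particular solution (m, n) = (-1653, 783).
Shifting by a multiple of (93, −44) keeps it a solution: m = -1653 + 18·93 = 21, n = 783 − 18·44 = -9.
Indeed 44·21 + 93·(-9) = 924 − 837 = 87.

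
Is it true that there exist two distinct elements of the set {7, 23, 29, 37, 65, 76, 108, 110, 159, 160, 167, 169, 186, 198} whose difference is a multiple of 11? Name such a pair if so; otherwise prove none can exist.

Reduce each element mod 11: 7↦7, 23↦1, 29↦7, 37↦4, 65↦10, 76↦10, 108↦9, 110↦0, 159↦5, 160↦6, 167↦2, 169↦4, 186↦10, 198↦0. The residue 7 repeats (at 7 and 29), and 29 − 7 = 22 = 2·11.

The pair (7, 29) works.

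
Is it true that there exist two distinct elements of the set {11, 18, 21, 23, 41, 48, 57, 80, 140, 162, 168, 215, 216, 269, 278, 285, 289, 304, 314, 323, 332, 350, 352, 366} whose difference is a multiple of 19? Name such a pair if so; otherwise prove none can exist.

23 and 80 are such a pair.

23 mod 19 = 4 and 80 mod 19 = 4, so 80 − 23 = 57 = 3·19.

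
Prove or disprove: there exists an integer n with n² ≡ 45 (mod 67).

67 is prime, so by Euler's criterion 45 is a square mod 67 iff 45^((67−1)/2) = 45^33 ≡ 1 (mod 67).
Repeated squaring mod 67: 45^2 = 2025 ≡ 15; 45^4 ≡ 15² = 225 ≡ 24; 45^8 ≡ 24² = 576 ≡ 40; 45^16 ≡ 40² = 1600 ≡ 59; 45^32 ≡ 59² = 3481 ≡ 64.
Since 33 = 32 + 1, 45^33 ≡ 64 · 45; multiplying out mod 67: 64·45 = 2880 ≡ 66. Thus 45^33 ≡ 66 ≡ −1 (mod 67).
The value −1 means 45 is a non-residue modulo 67, so n² ≡ 45 (mod 67) is impossible.

There is no such integer.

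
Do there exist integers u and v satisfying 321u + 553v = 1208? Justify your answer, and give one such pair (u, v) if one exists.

Since gcd(321, 553) = 1, every integer is an integer combination of 321 and 553.
Dividing repeatedly: 553 = 1·321 + 232, 321 = 1·232 + 89, 232 = 2·89 + 54, 89 = 1·54 + 35, 54 = 1·35 + 19, 35 = 1·19 + 16, 19 = 1·16 + 3, 16 = 5·3 + 1, 3 = 3·1 + 0.
Working back up the chain: 1 = 16 − 5·3 = 16 − 5·(19 − 1·16) = −5·19 + 6·16 = −5·19 + 6·(35 − 1·19) = 6·35 − 11·19 = 6·35 − 11·(54 − 1·35) = −11·54 + 17·35 = −11·54 + 17·(89 − 1·54) = 17·89 − 28·54 = 17·89 − 28·(232 − 2·89) = −28·232 + 73·89 = −28·232 + 73·(321 − 1·232) = 73·321 − 101·232 = 73·321 − 101·(553 − 1·321) = −101·553 + 174·321. So 321·174 + 553·(-101) = 1.
Multiplying through by 1208: u = 174·1208 = 210192, v = (-101)·1208 = -122008 is a solution.
The general solution is u = 210192 + 553k, v = -122008 − 321k; taking k = -380 gives the smaller pair u = 52, v = -28.
Indeed 321·52 + 553·(-28) = 16692 − 15484 = 1208.

u = 52, v = -28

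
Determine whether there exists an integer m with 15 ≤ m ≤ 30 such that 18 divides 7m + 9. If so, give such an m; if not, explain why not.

m = 27

Try m = 27: 7·27 + 9 = 198 = 11·18, which is divisible by 18.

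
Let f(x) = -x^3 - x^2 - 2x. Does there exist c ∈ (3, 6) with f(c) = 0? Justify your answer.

f has no root in that interval.

Evaluate at the endpoints: f(3) = -42, f(6) = -264 — same sign (negative).
f'(x) = -3x^2 - 2x - 2 has discriminant (-2)² − 4·(-3)·(-2) = -20 < 0, so f' has no real roots and is negative for every real x.
Hence f is strictly decreasing on ℝ, and in particular on [3, 6]. A strictly monotone function with same-sign endpoint values stays negative on the whole interval, so f has no zero in (3, 6).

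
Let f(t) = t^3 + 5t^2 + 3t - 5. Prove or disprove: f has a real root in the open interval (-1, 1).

Such a root exists.

f(-1) = -4 and f(1) = 4, which have opposite signs.
f is continuous everywhere (it is a polynomial), in particular on [-1, 1].
By the Intermediate Value Theorem, f takes the value 0 somewhere in the open interval.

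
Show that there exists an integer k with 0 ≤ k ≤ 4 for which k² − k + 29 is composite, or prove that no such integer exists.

k = 3

At k = 3: 3² − 3 + 29 = 35 = 5·7, which is composite.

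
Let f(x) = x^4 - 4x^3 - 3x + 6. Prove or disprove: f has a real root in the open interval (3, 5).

f(3) = -30 and f(5) = 116, which have opposite signs.
As a polynomial, f is continuous on every closed interval.
By the Intermediate Value Theorem, f takes the value 0 somewhere in the open interval.

Yes, f has a root in the interval.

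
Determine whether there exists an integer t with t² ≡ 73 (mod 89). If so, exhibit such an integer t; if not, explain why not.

t = 42

Take t = 42. Then 42² = 1764 = 19·89 + 73, so 42² ≡ 73 (mod 89).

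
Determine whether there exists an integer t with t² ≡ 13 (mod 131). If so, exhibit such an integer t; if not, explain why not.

t = 119

t = 119 works: 119² = 14161, and 14161 − 13 = 14148 = 108·131.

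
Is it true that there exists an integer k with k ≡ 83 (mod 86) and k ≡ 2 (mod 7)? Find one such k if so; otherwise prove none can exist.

The moduli 86 and 7 are coprime, so by the Chinese Remainder Theorem a unique solution modulo 602 exists.
Any solution of the first congruence is k = 83 + 86t; substituting into the second, 86t ≡ 2 − 83 ≡ 3 (mod 7).
86 ≡ 2 (mod 7), so this reads 2t ≡ 3 (mod 7). To invert 2 modulo 7: 7 = 3·2 + 1, 2 = 2·1 + 0, and unwinding, 1 = 7 − 3·2. Thus 2⁻¹ ≡ -3 ≡ 4 (mod 7).
Multiplying by 4: t ≡ 4·3 = 12 ≡ 5 (mod 7).
Taking t = 5 gives k = 83 + 86·5 = 513.
Verify: 513 = 5·86 + 83 and 513 = 73·7 + 2. ✓

k = 513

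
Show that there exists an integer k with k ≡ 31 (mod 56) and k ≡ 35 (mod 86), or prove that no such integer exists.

k = 2271

Here gcd(56, 86) = 2, and both 31 and 35 leave remainder 1 mod 2, so the system is consistent.
Write k = 31 + 56t. Then 56t ≡ 35 − 31 ≡ 4 (mod 86); dividing through by 2 gives 28t ≡ 2 (mod 43).
Note 28·20 = 560 ≡ 1 (mod 43) (as 560 − 1 = 13·43), so 28⁻¹ ≡ 20.
Therefore t ≡ 20·2 = 40 (mod 43).
Then k = 31 + 56·40 = 2271.
Indeed 2271 ≡ 31 (mod 56) and 2271 ≡ 35 (mod 86).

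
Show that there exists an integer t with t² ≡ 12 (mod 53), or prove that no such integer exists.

Apply Euler's criterion with the prime 53: 12 is a quadratic residue iff 12^26 ≡ 1 (mod 53), and a non-residue iff it is ≡ −1.
Squaring successively (mod 53): 12^2 = 144 ≡ 38; 12^4 ≡ 38² = 1444 ≡ 13; 12^8 ≡ 13² = 169 ≡ 10; 12^16 ≡ 10² = 100 ≡ 47.
Since 26 = 16 + 8 + 2, 12^26 ≡ 47 · 10 · 38; multiplying out mod 53: 47·10 = 470 ≡ 46, then 46·38 = 1748 ≡ 52. Thus 12^26 ≡ 52 ≡ −1 (mod 53).
The value −1 means 12 is a non-residue modulo 53, so t² ≡ 12 (mod 53) is impossible.

No, no such integer exists.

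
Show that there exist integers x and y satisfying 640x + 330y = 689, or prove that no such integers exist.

gcd(640, 330) = 10, so every integer of the form 640x + 330y is a multiple of 10.
But 689 = 10·68 + 9, so 10 ∤ 689.
Hence no integers x, y satisfy the equation.

No such integers exist.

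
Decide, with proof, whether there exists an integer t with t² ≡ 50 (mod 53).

There is no such integer.

53 is prime, so by Euler's criterion 50 is a square mod 53 iff 50^((53−1)/2) = 50^26 ≡ 1 (mod 53).
Repeated squaring mod 53: 50^2 = 2500 ≡ 9; 50^4 ≡ 9² = 81 ≡ 28; 50^8 ≡ 28² = 784 ≡ 42; 50^16 ≡ 42² = 1764 ≡ 15.
Since 26 = 16 + 8 + 2, 50^26 ≡ 15 · 42 · 9; multiplying out mod 53: 15·42 = 630 ≡ 47, then 47·9 = 423 ≡ 52. Thus 50^26 ≡ 52 ≡ −1 (mod 53).
By Euler's criterion 50 is a quadratic non-residue mod 53: no t satisfies t² ≡ 50 (mod 53).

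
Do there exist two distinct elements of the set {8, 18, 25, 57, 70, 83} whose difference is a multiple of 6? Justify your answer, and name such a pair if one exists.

Residues mod 6: 8↦2, 18↦0, 25↦1, 57↦3, 70↦4, 83↦5.
All 6 residues are distinct, so no two elements differ by a multiple of 6.

No such pair exists.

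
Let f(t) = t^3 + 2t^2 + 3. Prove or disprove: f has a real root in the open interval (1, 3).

f has no root in that interval.

The endpoint values f(1) = 6 and f(3) = 48 are both positive. Claim: f(t) > 0 for every t in (1, 3).
Substitute t = 1 + u, where 0 < u < 2 on the interval. Expanding, f(1 + u) = u^3 + 5u^2 + 7u + 6.
The nonzero coefficients here are all positive, so for u > 0 every term is positive (or zero), and the constant term 6 is strictly positive.
Therefore f(t) > 0 throughout (1, 3), and f has no zero there.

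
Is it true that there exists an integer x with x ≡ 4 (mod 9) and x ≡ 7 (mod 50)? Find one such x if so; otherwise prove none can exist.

x = 157

The moduli 9 and 50 are coprime, so by the Chinese Remainder Theorem a unique solution modulo 450 exists.
Write x = 4 + 9t and require 4 + 9t ≡ 7 (mod 50), i.e. 9t ≡ 3 (mod 50).
To invert 9 modulo 50: 50 = 5·9 + 5, 9 = 1·5 + 4, 5 = 1·4 + 1, 4 = 4·1 + 0, and unwinding, 1 = 5 − 1·4 = 5 − (9 − 1·5) = −9 + 2·5 = −9 + 2·(50 − 5·9) = 2·50 − 11·9. Thus 9⁻¹ ≡ -11 ≡ 39 (mod 50).
Therefore t ≡ 39·3 = 117 ≡ 17 (mod 50).
With t = 17: x = 4 + 9·17 = 157.
Check: 157 mod 9 = 4, 157 mod 50 = 7. ✓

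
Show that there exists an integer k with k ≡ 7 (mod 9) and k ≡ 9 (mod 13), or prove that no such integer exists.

The moduli 9 and 13 are coprime, so by the Chinese Remainder Theorem a unique solution modulo 117 exists.
Any solution of the first congruence is k = 7 + 9t; substituting into the second, 9t ≡ 9 − 7 ≡ 2 (mod 13).
Since 9·3 = 27 = 2·13 + 1, the inverse of 9 mod 13 is 3.
Multiplying by 3: t ≡ 3·2 = 6 (mod 13).
Taking t = 6 gives k = 7 + 9·6 = 61.
Indeed 61 ≡ 7 (mod 9) and 61 ≡ 9 (mod 13).

k = 61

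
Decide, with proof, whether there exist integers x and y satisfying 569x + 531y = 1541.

x = 334, y = -355

569 and 531 are coprime, so 569x + 531y ranges over all of ℤ.
Run the Euclidean algorithm on 569 and 531: 569 = 1·531 + 38, 531 = 13·38 + 37, 38 = 1·37 + 1, 37 = 37·1 + 0.
Back-substituting, 1 = 38 − 1·37 = 38 − (531 − 13·38) = −531 + 14·38 = −531 + 14·(569 − 1·531) = 14·569 − 15·531; that is, 569·14 + 531·(-15) = 1.
Scaling by 1541 gives the particular solution (x, y) = (21574, -23115).
Shifting by a multiple of (531, −569) keeps it a solution: x = 21574 − 40·531 = 334, y = -23115 + 40·569 = -355.
Check: 569·334 + 531·(-355) = 190046 − 188505 = 1541. ✓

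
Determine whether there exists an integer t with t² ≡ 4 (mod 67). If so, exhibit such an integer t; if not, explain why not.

t = 2

Take t = 2. Then 2² = 4, and since 0 ≤ 4 < 67 this is already reduced: 2² ≡ 4 (mod 67).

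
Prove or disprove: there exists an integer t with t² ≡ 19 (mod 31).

t = 9

Take t = 9. Then 9² = 81 = 2·31 + 19, so 9² ≡ 19 (mod 31).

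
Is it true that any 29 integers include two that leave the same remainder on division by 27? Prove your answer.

There are exactly 27 possible remainders on division by 27.
With 29 integers and only 27 classes, the pigeonhole principle forces two of them, say a and b, into the same class.
That is, a and b leave the same remainder on division by 27, as claimed.

Yes.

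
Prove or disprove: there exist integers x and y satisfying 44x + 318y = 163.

gcd(44, 318) = 2, so every integer of the form 44x + 318y is a multiple of 2.
However 163 leaves remainder 1 on division by 2.
Therefore 44x + 318y = 163 has no solution in integers.

No, no such integers exist.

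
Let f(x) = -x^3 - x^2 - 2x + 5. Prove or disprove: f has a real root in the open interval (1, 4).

Yes, f has a root in the interval.

f(1) = 1 and f(4) = -83, which have opposite signs.
Since f is a polynomial it is continuous on [1, 4].
By the Intermediate Value Theorem, f takes the value 0 somewhere in the open interval.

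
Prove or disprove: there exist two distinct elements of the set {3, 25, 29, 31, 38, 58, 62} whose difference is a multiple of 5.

3 mod 5 = 3 and 38 mod 5 = 3, so 38 − 3 = 35 = 7·5.

Yes: 3 and 38.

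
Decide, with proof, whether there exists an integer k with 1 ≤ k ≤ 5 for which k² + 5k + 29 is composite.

At k = 1: 1² + 5·1 + 29 = 35 = 5·7, which is composite.

k = 1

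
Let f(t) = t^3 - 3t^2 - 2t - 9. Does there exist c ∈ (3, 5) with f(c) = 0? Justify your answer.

f(3) = -15 and f(5) = 31, which have opposite signs.
Since f is a polynomial it is continuous on [3, 5].
By the Intermediate Value Theorem f must vanish at some point of (3, 5).

Such a root exists.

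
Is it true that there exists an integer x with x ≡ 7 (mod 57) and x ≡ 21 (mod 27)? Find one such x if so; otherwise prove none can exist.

No, no such integer exists.

Both moduli are multiples of 3 = gcd(57, 27), so any solution would satisfy x ≡ 7 and x ≡ 21 modulo 3 simultaneously.
However 7 ≡ 1 and 21 ≡ 0 (mod 3), and 1 ≠ 0.
Hence the system has no solution.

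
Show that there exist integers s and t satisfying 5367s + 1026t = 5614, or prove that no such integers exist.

No such integers exist.

gcd(5367, 1026) = 3, so every integer of the form 5367s + 1026t is a multiple of 3.
But 5614 = 3·1871 + 1, so 3 ∤ 5614.
Therefore 5367s + 1026t = 5614 has no solution in integers.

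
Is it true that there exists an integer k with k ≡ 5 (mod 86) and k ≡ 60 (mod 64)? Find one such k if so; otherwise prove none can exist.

No such integer exists.

Both moduli are multiples of 2 = gcd(86, 64), so any solution would satisfy k ≡ 5 and k ≡ 60 modulo 2 simultaneously.
These are incompatible: 5 − 60 = -55 is not divisible by 2.
Hence the system has no solution.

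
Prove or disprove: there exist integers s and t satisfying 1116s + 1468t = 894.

Both 1116 and 1468 are divisible by gcd(1116, 1468) = 4, hence so is any combination 1116s + 1468t.
But 894 is not a multiple of 4 (it leaves remainder 2).
Therefore 1116s + 1468t = 894 has no solution in integers.

No, no such integers exist.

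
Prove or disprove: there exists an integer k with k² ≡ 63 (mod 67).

67 is prime, so by Euler's criterion 63 is a square mod 67 iff 63^((67−1)/2) = 63^33 ≡ 1 (mod 67).
Squaring successively (mod 67): 63^2 = 3969 ≡ 16; 63^4 ≡ 16² = 256 ≡ 55; 63^8 ≡ 55² = 3025 ≡ 10; 63^16 ≡ 10² = 100 ≡ 33; 63^32 ≡ 33² = 1089 ≡ 17.
Since 33 = 32 + 1, 63^33 ≡ 17 · 63; multiplying out mod 67: 17·63 = 1071 ≡ 66. Thus 63^33 ≡ 66 ≡ −1 (mod 67).
The value −1 means 63 is a non-residue modulo 67, so k² ≡ 63 (mod 67) is impossible.

No such integer exists.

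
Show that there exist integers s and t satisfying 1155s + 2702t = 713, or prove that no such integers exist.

Any value of 1155s + 2702t is a multiple of gcd(1155, 2702) = 7.
But 713 = 7·101 + 6, so 7 ∤ 713.
Therefore 1155s + 2702t = 713 has no solution in integers.

No such integers exist.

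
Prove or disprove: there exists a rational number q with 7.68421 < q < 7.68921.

Multiplying by 16: 16·7.68421 = 122.94736 and 16·7.68921 = 123.02736, so the integer 123 lies strictly between them.
So q = 123/16 works: it is a ratio of integers, and dividing 16·7.68421 < 123 < 16·7.68921 through by 16 gives 7.68421 < 123/16 < 7.68921.

q = 123/16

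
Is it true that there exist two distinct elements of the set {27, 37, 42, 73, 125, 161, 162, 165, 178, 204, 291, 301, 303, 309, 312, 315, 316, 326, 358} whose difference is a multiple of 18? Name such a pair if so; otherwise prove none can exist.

27 and 315 are such a pair.

27 mod 18 = 9 and 315 mod 18 = 9, so 315 − 27 = 288 = 16·18.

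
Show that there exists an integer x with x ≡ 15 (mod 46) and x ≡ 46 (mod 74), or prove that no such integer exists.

No such integer exists.

Both moduli are multiples of 2 = gcd(46, 74), so any solution would satisfy x ≡ 15 and x ≡ 46 modulo 2 simultaneously.
But 15 mod 2 = 1 while 46 mod 2 = 0, a contradiction.
Therefore no such x exists.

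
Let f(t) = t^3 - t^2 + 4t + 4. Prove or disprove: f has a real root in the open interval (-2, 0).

f(-2) = -16 and f(0) = 4, which have opposite signs.
f is continuous everywhere (it is a polynomial), in particular on [-2, 0].
By the Intermediate Value Theorem, f takes the value 0 somewhere in the open interval.

Such a root exists.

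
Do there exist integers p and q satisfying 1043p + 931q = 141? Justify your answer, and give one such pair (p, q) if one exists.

No, no such integers exist.

gcd(1043, 931) = 7, so every integer of the form 1043p + 931q is a multiple of 7.
But 141 = 7·20 + 1, so 7 ∤ 141.
Therefore 1043p + 931q = 141 has no solution in integers.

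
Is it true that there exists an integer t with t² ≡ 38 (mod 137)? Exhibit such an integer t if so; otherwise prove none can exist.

Take t = 60. Then 60² = 3600 = 26·137 + 38, so 60² ≡ 38 (mod 137).

t = 60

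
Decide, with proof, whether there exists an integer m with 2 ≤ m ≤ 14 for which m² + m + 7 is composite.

At m = 13: 13² + 13 + 7 = 189 = 3·63, which is composite.

m = 13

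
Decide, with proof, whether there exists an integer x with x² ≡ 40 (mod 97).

Apply Euler's criterion with the prime 97: 40 is a quadratic residue iff 40^48 ≡ 1 (mod 97), and a non-residue iff it is ≡ −1.
Repeated squaring mod 97: 40^2 = 1600 ≡ 48; 40^4 ≡ 48² = 2304 ≡ 73; 40^8 ≡ 73² = 5329 ≡ 91; 40^16 ≡ 91² = 8281 ≡ 36; 40^32 ≡ 36² = 1296 ≡ 35.
Since 48 = 32 + 16, 40^48 ≡ 35 · 36; multiplying out mod 97: 35·36 = 1260 ≡ 96. Thus 40^48 ≡ 96 ≡ −1 (mod 97).
The value −1 means 40 is a non-residue modulo 97, so x² ≡ 40 (mod 97) is impossible.

No, no such integer exists.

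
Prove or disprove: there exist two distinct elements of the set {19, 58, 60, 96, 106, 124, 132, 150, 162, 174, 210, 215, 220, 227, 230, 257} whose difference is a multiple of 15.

The pair (19, 124) works.

19 mod 15 = 4 and 124 mod 15 = 4, so 124 − 19 = 105 = 7·15.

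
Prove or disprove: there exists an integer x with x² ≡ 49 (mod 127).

Take x = 7. Then 7² = 49, and since 0 ≤ 49 < 127 this is already reduced: 7² ≡ 49 (mod 127).

x = 7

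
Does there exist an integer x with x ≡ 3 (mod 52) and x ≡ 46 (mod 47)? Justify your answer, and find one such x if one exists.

x = 939

Since 52 and 47 share no common factor, CRT says the pair of congruences has a solution (unique mod 2444).
Write x = 3 + 52t and require 3 + 52t ≡ 46 (mod 47), i.e. 52t ≡ 43 (mod 47).
52 ≡ 5 (mod 47), so this reads 5t ≡ 43 (mod 47). Since 5·19 = 95 = 2·47 + 1, the inverse of 5 mod 47 is 19.
Therefore t ≡ 19·43 = 817 ≡ 18 (mod 47).
Taking t = 18 gives x = 3 + 52·18 = 939.
Indeed 939 ≡ 3 (mod 52) and 939 ≡ 46 (mod 47).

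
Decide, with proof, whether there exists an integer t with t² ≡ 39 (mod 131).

t = 68 works: 68² = 4624, and 4624 − 39 = 4585 = 35·131.

t = 68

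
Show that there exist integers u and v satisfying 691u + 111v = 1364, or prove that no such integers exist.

691 and 111 are coprime, so 691u + 111v ranges over all of ℤ.
Run the Euclidean algorithm on 691 and 111: 691 = 6·111 + 25, 111 = 4·25 + 11, 25 = 2·11 + 3, 11 = 3·3 + 2, 3 = 1·2 + 1, 2 = 2·1 + 0.
Working back up the chain: 1 = 3 − 1·2 = 3 − (11 − 3·3) = −11 + 4·3 = −11 + 4·(25 − 2·11) = 4·25 − 9·11 = 4·25 − 9·(111 − 4·25) = −9·111 + 40·25 = −9·111 + 40·(691 − 6·111) = 40·691 − 249·111. So 691·40 + 111·(-249) = 1.
Times 1364: 691·54560 + 111·(-339636) = 1364, so (54560, -339636) solves it.
Shifting by a multiple of (111, −691) keeps it a solution: u = 54560 − 491·111 = 59, v = -339636 + 491·691 = -355.
Check: 691·59 + 111·(-355) = 40769 − 39405 = 1364. ✓

u = 59, v = -355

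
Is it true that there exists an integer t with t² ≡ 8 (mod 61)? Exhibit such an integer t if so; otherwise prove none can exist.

Apply Euler's criterion with the prime 61: 8 is a quadratic residue iff 8^30 ≡ 1 (mod 61), and a non-residue iff it is ≡ −1.
Squaring successively (mod 61): 8^2 = 64 ≡ 3; 8^4 ≡ 3² = 9 ≡ 9; 8^8 ≡ 9² = 81 ≡ 20; 8^16 ≡ 20² = 400 ≡ 34.
Since 30 = 16 + 8 + 4 + 2, 8^30 ≡ 34 · 20 · 9 · 3; multiplying out mod 61: 34·20 = 680 ≡ 9, then 9·9 = 81 ≡ 20, then 20·3 = 60 ≡ 60. Thus 8^30 ≡ 60 ≡ −1 (mod 61).
By Euler's criterion 8 is a quadratic non-residue mod 61: no t satisfies t² ≡ 8 (mod 61).

No, no such integer exists.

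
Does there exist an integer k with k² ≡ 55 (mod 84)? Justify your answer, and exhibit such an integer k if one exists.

No, no such integer exists.

Reduce modulo 4, which divides 84: we would need k² ≡ 3 (mod 4).
Since (4 − k)² ≡ k² (mod 4), it suffices to square k = 0, 1, …, 2: the residues are 0, 1, 0.
The set of squares mod 4 is therefore {0, 1}, which does not contain 3.
Therefore k² ≡ 55 (mod 84) has no solution.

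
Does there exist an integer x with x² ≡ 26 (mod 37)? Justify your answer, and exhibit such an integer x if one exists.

x = 10 works: 10² = 100, and 100 − 26 = 74 = 2·37.

x = 10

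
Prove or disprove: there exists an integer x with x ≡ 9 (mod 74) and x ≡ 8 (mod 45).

x = 2303

gcd(74, 45) = 1, so the Chinese Remainder Theorem guarantees exactly one residue class mod 3330 satisfying both.
Write x = 9 + 74t and require 9 + 74t ≡ 8 (mod 45), i.e. 74t ≡ 44 (mod 45).
74 ≡ 29 (mod 45), so this reads 29t ≡ 44 (mod 45). Note 29·14 = 406 ≡ 1 (mod 45) (as 406 − 1 = 9·45), so 29⁻¹ ≡ 14.
Multiplying by 14: t ≡ 14·44 = 616 ≡ 31 (mod 45).
With t = 31: x = 9 + 74·31 = 2303.
Check: 2303 mod 74 = 9, 2303 mod 45 = 8. ✓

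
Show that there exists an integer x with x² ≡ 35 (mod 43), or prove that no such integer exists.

x = 11 works: 11² = 121, and 121 − 35 = 86 = 2·43.

x = 11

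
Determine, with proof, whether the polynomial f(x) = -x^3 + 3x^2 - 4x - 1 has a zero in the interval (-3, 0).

Such a root exists.

f(-3) = 65 and f(0) = -1, which have opposite signs.
Since f is a polynomial it is continuous on [-3, 0].
By the Intermediate Value Theorem, f takes the value 0 somewhere in the open interval.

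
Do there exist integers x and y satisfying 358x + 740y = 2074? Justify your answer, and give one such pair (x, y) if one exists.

Since gcd(358, 740) = 2 and 2074 = 2·1037, Bézout's identity guarantees a solution.
Dividing through by 2 reduces the equation to 179x + 370y = 1037.
Euclidean algorithm: 370 = 2·179 + 12, 179 = 14·12 + 11, 12 = 1·11 + 1, 11 = 11·1 + 0.
Working back up the chain: 1 = 12 − 1·11 = 12 − (179 − 14·12) = −179 + 15·12 = −179 + 15·(370 − 2·179) = 15·370 − 31·179. So 179·(-31) + 370·15 = 1.
Times 1037: 179·(-32147) + 370·15555 = 1037, so (-32147, 15555) solves it.
Shifting by a multiple of (370, −179) keeps it a solution: x = -32147 + 87·370 = 43, y = 15555 − 87·179 = -18.
Check: 358·43 + 740·(-18) = 15394 − 13320 = 2074. ✓

x = 43, y = -18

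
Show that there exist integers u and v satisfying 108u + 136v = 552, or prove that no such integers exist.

Since gcd(108, 136) = 4 and 552 = 4·138, Bézout's identity guarantees a solution.
Dividing through by 4 reduces the equation to 27u + 34v = 138.
Euclidean algorithm: 34 = 1·27 + 7, 27 = 3·7 + 6, 7 = 1·6 + 1, 6 = 6·1 + 0.
Unwinding: 1 = 7 − 1·6 = 7 − (27 − 3·7) = −27 + 4·7 = −27 + 4·(34 − 1·27) = 4·34 − 5·27, i.e. 27·(-5) + 34·4 = 1.
Multiplying through by 138: u = (-5)·138 = -690, v = 4·138 = 552 is a solution.
The general solution is u = -690 + 34k, v = 552 − 27k; taking k = 21 gives the smaller pair u = 24, v = -15.
Check: 108·24 + 136·(-15) = 2592 − 2040 = 552. ✓

u = 24, v = -15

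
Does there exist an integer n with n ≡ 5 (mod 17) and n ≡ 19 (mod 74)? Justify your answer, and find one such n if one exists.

gcd(17, 74) = 1, so the Chinese Remainder Theorem guarantees exactly one residue class mod 1258 satisfying both.
Any solution of the first congruence is n = 5 + 17t; substituting into the second, 17t ≡ 19 − 5 ≡ 14 (mod 74).
Note 17·61 = 1037 ≡ 1 (mod 74) (as 1037 − 1 = 14·74), so 17⁻¹ ≡ 61.
Multiplying by 61: t ≡ 61·14 = 854 ≡ 40 (mod 74).
With t = 40: n = 5 + 17·40 = 685.
Indeed 685 ≡ 5 (mod 17) and 685 ≡ 19 (mod 74).

n = 685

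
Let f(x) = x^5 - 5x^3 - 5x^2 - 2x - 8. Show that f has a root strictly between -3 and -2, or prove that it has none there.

No.

f(-3) = -155 and f(-2) = -16, both negative, so a sign-change argument is unavailable; we show f keeps this sign on the whole interval.
Substitute x = -2 − u, where 0 < u < 1 on the interval. Expanding, f(-2 − u) = -u^5 - 10u^4 - 35u^3 - 55u^2 - 38u - 16.
The nonzero coefficients here are all negative, so for u > 0 every term is negative (or zero), and the constant term -16 is strictly negative.
Therefore f(x) < 0 throughout (-3, -2), and f has no zero there.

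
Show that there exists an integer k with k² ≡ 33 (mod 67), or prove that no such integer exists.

k = 57

k = 57 works: 57² = 3249, and 3249 − 33 = 3216 = 48·67.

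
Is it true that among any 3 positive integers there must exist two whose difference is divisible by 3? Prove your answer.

No; for instance {10, 11, 12} is a counterexample.

Try 3 consecutive integers, 10, 11, 12. Their remainders mod 3 are 1, 2, 0 — pairwise different, as any 3 ≤ 3 consecutive integers have distinct residues.
The differences between them range over 1, …, 2, none of which is divisible by 3.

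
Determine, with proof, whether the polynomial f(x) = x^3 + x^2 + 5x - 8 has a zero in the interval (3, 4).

Evaluate at the endpoints: f(3) = 43, f(4) = 92 — same sign (positive).
f'(x) = 3x^2 + 2x + 5 has discriminant 2² − 4·3·5 = -56 < 0, so f' has no real roots and is positive for every real x.
So f is strictly increasing; between 3 and 4 its values lie between f(3) = 43 and f(4) = 92, all positive. Therefore f has no root in (3, 4).

f has no root in that interval.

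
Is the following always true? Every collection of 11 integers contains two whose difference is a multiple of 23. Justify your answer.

Take the 11 consecutive integers 60, 61, …, 70: their residues mod 23 are all distinct because 11 ≤ 23.
The differences between them range over 1, …, 10, none of which is divisible by 23.

No, the set {60, 61, 62, 63, 64, 65, 66, 67, 68, 69, 70} is a counterexample.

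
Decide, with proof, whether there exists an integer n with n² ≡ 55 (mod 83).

No such integer exists.

Apply Euler's criterion with the prime 83: 55 is a quadratic residue iff 55^41 ≡ 1 (mod 83), and a non-residue iff it is ≡ −1.
Repeated squaring mod 83: 55^2 = 3025 ≡ 37; 55^4 ≡ 37² = 1369 ≡ 41; 55^8 ≡ 41² = 1681 ≡ 21; 55^16 ≡ 21² = 441 ≡ 26; 55^32 ≡ 26² = 676 ≡ 12.
Since 41 = 32 + 8 + 1, 55^41 ≡ 12 · 21 · 55; multiplying out mod 83: 12·21 = 252 ≡ 3, then 3·55 = 165 ≡ 82. Thus 55^41 ≡ 82 ≡ −1 (mod 83).
By Euler's criterion 55 is a quadratic non-residue mod 83: no n satisfies n² ≡ 55 (mod 83).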